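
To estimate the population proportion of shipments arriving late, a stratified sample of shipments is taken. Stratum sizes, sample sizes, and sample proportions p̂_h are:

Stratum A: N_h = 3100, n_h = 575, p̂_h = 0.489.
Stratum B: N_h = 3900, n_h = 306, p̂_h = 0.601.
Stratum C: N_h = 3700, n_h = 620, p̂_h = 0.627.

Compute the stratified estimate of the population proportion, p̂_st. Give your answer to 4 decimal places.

p̂_st ≈ 0.5775

N = 10700; stratum weights W_h = N_h/N.
p̂_st = Σ W_h p̂_h = (3100·0.489 + 3900·0.601 + 3700·0.627)/10700 = 0.57754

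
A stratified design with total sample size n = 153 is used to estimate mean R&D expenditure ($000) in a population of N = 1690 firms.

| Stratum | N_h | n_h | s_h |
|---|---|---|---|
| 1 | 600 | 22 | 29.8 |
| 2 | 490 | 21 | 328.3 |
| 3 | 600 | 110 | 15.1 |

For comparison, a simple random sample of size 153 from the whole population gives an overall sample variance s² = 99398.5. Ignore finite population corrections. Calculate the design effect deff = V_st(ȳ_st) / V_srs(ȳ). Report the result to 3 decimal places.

V̂(ȳ_st) = Σ W_h² s_h²/n_h, with W_h = N_h/N and N = 1690:
  stratum 1: (600/1690)²·29.8²/22 = 5.0879
  stratum 2: (490/1690)²·328.3²/21 = 431.461
  stratum 3: (600/1690)²·15.1²/110 = 0.26127
V_st = 436.81
V_srs = s²/n = 99398.5/153 = 649.663
deff = V_st / V_srs = 436.81/649.663 = 0.6724

deff ≈ 0.672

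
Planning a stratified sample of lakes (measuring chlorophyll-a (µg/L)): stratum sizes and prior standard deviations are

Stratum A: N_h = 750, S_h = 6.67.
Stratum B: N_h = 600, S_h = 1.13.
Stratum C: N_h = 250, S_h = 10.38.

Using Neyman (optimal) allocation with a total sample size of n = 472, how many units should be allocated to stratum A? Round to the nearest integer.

285

Neyman allocation: n_h = n · N_h S_h / Σ N_i S_i, with n = 472.
  stratum A: N_h·S_h = 750·6.67 = 5002.50
  stratum B: N_h·S_h = 600·1.13 = 678.00
  stratum C: N_h·S_h = 250·10.38 = 2595.00
Σ N_h S_h = 8275.50
n for stratum A = 472·5002.50/8275.50 = 285.322 → 285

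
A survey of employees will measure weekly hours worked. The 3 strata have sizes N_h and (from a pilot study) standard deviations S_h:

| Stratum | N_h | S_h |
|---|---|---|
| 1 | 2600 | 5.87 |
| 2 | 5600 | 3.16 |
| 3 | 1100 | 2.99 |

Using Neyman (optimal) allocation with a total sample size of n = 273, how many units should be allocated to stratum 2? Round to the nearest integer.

133

Neyman allocation: n_h = n · N_h S_h / Σ N_i S_i, with n = 273.
  stratum 1: N_h·S_h = 2600·5.87 = 15262.00
  stratum 2: N_h·S_h = 5600·3.16 = 17696.00
  stratum 3: N_h·S_h = 1100·2.99 = 3289.00
Σ N_h S_h = 36247.00
n for stratum 2 = 273·17696.00/36247.00 = 133.280 → 133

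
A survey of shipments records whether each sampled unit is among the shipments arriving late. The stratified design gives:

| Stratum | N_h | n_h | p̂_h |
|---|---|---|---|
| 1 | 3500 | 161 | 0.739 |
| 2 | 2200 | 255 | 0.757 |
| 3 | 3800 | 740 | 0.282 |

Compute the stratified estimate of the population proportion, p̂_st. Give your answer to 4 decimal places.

p̂_st ≈ 0.5604

N = 9500; stratum weights W_h = N_h/N.
p̂_st = Σ W_h p̂_h = (3500·0.739 + 2200·0.757 + 3800·0.282)/9500 = 0.56037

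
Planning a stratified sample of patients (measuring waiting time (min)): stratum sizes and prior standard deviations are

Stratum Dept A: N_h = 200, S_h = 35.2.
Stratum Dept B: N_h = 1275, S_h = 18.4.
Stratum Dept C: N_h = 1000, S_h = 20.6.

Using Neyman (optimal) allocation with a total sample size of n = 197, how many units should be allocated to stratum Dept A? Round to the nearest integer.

Neyman allocation: n_h = n · N_h S_h / Σ N_i S_i, with n = 197.
  stratum Dept A: N_h·S_h = 200·35.2 = 7040.00
  stratum Dept B: N_h·S_h = 1275·18.4 = 23460.00
  stratum Dept C: N_h·S_h = 1000·20.6 = 20600.00
Σ N_h S_h = 51100.00
n for stratum Dept A = 197·7040.00/51100.00 = 27.141 → 27

27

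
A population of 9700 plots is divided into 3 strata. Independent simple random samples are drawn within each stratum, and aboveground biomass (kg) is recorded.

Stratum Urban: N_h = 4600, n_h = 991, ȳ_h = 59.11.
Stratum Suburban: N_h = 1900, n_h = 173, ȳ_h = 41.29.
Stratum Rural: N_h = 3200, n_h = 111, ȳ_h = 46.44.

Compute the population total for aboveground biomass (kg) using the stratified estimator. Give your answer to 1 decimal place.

τ̂_st = Σ N_h ȳ_h = 4600·59.11 + 1900·41.29 + 3200·46.44 = 498965.0

τ̂_st ≈ 498965.0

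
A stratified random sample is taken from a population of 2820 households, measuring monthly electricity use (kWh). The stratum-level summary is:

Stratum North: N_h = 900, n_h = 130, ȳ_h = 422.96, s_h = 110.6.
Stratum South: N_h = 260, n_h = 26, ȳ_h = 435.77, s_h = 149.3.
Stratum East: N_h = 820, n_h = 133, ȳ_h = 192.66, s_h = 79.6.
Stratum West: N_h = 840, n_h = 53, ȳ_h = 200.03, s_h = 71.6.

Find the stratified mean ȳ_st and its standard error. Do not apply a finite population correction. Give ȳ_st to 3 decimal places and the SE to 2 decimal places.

ȳ_st = Σ W_h ȳ_h = (900·422.96 + 260·435.77 + 820·192.66 + 840·200.03)/2820 = 290.76972
V̂(ȳ_st) = Σ W_h² s_h²/n_h, with W_h = N_h/N and N = 2820:
  stratum North: (900/2820)²·110.6²/130 = 9.58415
  stratum South: (260/2820)²·149.3²/26 = 7.28777
  stratum East: (820/2820)²·79.6²/133 = 4.02813
  stratum West: (840/2820)²·71.6²/53 = 8.58244
V̂(ȳ_st) = 29.4825
SE(ȳ_st) = √29.4825 = 5.42978

ȳ_st ≈ 290.770, SE ≈ 5.43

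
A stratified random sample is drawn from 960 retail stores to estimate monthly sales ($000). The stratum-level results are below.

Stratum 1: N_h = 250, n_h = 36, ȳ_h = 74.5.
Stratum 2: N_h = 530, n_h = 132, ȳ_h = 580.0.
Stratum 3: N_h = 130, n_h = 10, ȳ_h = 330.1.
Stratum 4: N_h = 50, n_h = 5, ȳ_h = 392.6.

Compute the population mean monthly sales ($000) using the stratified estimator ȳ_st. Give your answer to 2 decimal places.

N = Σ N_h = 960. Stratum weights W_h = N_h/N.
ȳ_st = (250·74.5 + 530·580.0 + 130·330.1 + 50·392.6) / 960 = 404.7583

ȳ_st ≈ 404.76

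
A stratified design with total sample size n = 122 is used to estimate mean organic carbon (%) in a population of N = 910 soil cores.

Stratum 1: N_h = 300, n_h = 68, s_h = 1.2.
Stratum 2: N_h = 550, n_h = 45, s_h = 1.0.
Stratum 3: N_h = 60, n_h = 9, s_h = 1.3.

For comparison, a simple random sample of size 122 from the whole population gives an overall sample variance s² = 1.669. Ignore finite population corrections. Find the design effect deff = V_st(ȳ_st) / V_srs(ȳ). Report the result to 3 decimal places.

deff ≈ 0.821

V̂(ȳ_st) = Σ W_h² s_h²/n_h, with W_h = N_h/N and N = 910:
  stratum 1: (300/910)²·1.2²/68 = 0.00230151
  stratum 2: (550/910)²·1.0²/45 = 0.00811765
  stratum 3: (60/910)²·1.3²/9 = 0.000816327
V_st = 0.0112355
V_srs = s²/n = 1.669/122 = 0.0136803
deff = V_st / V_srs = 0.0112355/0.0136803 = 0.8213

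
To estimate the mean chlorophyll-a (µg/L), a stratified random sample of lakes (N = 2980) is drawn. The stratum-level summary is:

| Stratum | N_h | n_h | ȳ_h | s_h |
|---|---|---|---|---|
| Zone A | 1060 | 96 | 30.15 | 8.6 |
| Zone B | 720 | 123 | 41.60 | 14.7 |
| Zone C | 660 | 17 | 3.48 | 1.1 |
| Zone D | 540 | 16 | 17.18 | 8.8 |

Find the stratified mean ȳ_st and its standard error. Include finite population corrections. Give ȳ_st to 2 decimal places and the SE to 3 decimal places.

ȳ_st ≈ 24.66, SE ≈ 0.576

ȳ_st = Σ W_h ȳ_h = (1060·30.15 + 720·41.60 + 660·3.48 + 540·17.18)/2980 = 24.65940
V̂(ȳ_st) = Σ W_h² (1 − n_h/N_h) s_h²/n_h, with W_h = N_h/N and N = 2980:
  stratum Zone A: (1060/2980)²·(1 − 96/1060)·8.6²/96 = 0.0886494
  stratum Zone B: (720/2980)²·(1 − 123/720)·14.7²/123 = 0.0850362
  stratum Zone C: (660/2980)²·(1 − 17/660)·1.1²/17 = 0.00340141
  stratum Zone D: (540/2980)²·(1 − 16/540)·8.8²/16 = 0.154219
V̂(ȳ_st) = 0.331306
SE(ȳ_st) = √0.331306 = 0.575592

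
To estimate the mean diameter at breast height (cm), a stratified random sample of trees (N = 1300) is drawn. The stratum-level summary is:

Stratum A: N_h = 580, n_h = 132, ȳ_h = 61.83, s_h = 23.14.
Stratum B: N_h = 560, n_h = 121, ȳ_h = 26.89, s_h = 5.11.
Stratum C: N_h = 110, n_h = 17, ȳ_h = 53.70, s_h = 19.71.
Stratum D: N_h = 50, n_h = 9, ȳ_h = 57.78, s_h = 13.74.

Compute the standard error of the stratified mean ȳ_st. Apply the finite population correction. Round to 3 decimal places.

V̂(ȳ_st) = Σ W_h² (1 − n_h/N_h) s_h²/n_h, with W_h = N_h/N and N = 1300:
  stratum A: (580/1300)²·(1 − 132/580)·23.14²/132 = 0.623695
  stratum B: (560/1300)²·(1 − 121/560)·5.11²/121 = 0.0313922
  stratum C: (110/1300)²·(1 − 17/110)·19.71²/17 = 0.138329
  stratum D: (50/1300)²·(1 − 9/50)·13.74²/9 = 0.0254447
V̂(ȳ_st) = 0.818861
SE(ȳ_st) = √0.818861 = 0.904909

SE(ȳ_st) ≈ 0.905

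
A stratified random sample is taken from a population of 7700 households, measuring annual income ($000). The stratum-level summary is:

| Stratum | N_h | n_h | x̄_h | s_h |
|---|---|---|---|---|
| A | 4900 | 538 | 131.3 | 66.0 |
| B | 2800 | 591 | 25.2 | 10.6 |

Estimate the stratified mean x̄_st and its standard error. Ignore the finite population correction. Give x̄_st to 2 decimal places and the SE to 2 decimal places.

x̄_st ≈ 92.72, SE ≈ 1.82

x̄_st = Σ W_h x̄_h = (4900·131.3 + 2800·25.2)/7700 = 92.71818
V̂(x̄_st) = Σ W_h² s_h²/n_h, with W_h = N_h/N and N = 7700:
  stratum A: (4900/7700)²·66.0²/538 = 3.27881
  stratum B: (2800/7700)²·10.6²/591 = 0.0251396
V̂(x̄_st) = 3.30395
SE(x̄_st) = √3.30395 = 1.81768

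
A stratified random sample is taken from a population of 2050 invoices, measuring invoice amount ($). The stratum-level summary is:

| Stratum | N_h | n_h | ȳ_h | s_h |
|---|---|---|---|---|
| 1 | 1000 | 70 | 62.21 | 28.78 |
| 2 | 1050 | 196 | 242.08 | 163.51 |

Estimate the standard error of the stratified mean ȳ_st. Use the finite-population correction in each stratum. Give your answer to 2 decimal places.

V̂(ȳ_st) = Σ W_h² (1 − n_h/N_h) s_h²/n_h, with W_h = N_h/N and N = 2050:
  stratum 1: (1000/2050)²·(1 − 70/1000)·28.78²/70 = 2.61854
  stratum 2: (1050/2050)²·(1 − 196/1050)·163.51²/196 = 29.1053
V̂(ȳ_st) = 31.7238
SE(ȳ_st) = √31.7238 = 5.63239

SE(ȳ_st) ≈ 5.63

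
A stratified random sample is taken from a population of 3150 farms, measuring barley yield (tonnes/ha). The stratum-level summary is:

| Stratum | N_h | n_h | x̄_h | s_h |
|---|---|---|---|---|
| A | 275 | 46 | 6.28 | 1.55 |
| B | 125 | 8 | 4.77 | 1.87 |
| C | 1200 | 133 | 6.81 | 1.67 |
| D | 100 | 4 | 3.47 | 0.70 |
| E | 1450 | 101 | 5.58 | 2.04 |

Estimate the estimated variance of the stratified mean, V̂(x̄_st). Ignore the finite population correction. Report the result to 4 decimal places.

V̂(x̄_st) = Σ W_h² s_h²/n_h, with W_h = N_h/N and N = 3150:
  stratum A: (275/3150)²·1.55²/46 = 0.000398061
  stratum B: (125/3150)²·1.87²/8 = 0.000688323
  stratum C: (1200/3150)²·1.67²/133 = 0.00304315
  stratum D: (100/3150)²·0.70²/4 = 0.000123457
  stratum E: (1450/3150)²·2.04²/101 = 0.0087308
V̂(x̄_st) = 0.0129838

V̂(x̄_st) ≈ 0.0130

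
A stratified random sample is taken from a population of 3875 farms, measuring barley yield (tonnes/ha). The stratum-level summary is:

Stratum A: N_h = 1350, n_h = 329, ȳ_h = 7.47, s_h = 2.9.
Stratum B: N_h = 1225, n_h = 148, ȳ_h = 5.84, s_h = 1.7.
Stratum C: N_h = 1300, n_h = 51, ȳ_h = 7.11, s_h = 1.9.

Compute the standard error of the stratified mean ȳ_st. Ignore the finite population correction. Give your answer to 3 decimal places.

SE(ȳ_st) ≈ 0.114

V̂(ȳ_st) = Σ W_h² s_h²/n_h, with W_h = N_h/N and N = 3875:
  stratum A: (1350/3875)²·2.9²/329 = 0.00310259
  stratum B: (1225/3875)²·1.7²/148 = 0.00195148
  stratum C: (1300/3875)²·1.9²/51 = 0.00796673
V̂(ȳ_st) = 0.0130208
SE(ȳ_st) = √0.0130208 = 0.114109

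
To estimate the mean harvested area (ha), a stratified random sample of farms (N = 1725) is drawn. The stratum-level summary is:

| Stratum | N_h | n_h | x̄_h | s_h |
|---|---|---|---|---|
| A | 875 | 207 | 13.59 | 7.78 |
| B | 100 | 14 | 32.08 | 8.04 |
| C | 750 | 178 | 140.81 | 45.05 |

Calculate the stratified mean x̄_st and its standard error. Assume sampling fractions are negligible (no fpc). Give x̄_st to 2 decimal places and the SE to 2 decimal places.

x̄_st ≈ 69.97, SE ≈ 1.50

x̄_st = Σ W_h x̄_h = (875·13.59 + 100·32.08 + 750·140.81)/1725 = 69.97493
V̂(x̄_st) = Σ W_h² s_h²/n_h, with W_h = N_h/N and N = 1725:
  stratum A: (875/1725)²·7.78²/207 = 0.0752362
  stratum B: (100/1725)²·8.04²/14 = 0.0155169
  stratum C: (750/1725)²·45.05²/178 = 2.15533
V̂(x̄_st) = 2.24608
SE(x̄_st) = √2.24608 = 1.49869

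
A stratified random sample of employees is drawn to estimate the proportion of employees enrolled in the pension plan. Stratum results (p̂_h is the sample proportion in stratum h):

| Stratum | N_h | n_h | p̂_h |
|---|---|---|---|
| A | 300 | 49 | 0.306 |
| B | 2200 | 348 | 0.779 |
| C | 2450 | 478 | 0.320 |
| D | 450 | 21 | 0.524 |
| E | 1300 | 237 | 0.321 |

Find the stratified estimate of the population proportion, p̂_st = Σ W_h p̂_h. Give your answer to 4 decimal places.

p̂_st ≈ 0.4840

N = 6700; stratum weights W_h = N_h/N.
p̂_st = Σ W_h p̂_h = (300·0.306 + 2200·0.779 + 2450·0.320 + 450·0.524 + 1300·0.321)/6700 = 0.48399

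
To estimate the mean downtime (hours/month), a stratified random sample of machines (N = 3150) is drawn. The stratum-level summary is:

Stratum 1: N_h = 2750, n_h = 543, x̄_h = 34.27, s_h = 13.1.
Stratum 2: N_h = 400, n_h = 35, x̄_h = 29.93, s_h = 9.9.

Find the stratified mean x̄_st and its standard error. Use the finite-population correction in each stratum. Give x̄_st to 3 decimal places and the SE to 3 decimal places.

x̄_st = Σ W_h x̄_h = (2750·34.27 + 400·29.93)/3150 = 33.71889
V̂(x̄_st) = Σ W_h² (1 − n_h/N_h) s_h²/n_h, with W_h = N_h/N and N = 3150:
  stratum 1: (2750/3150)²·(1 − 543/2750)·13.1²/543 = 0.193311
  stratum 2: (400/3150)²·(1 − 35/400)·9.9²/35 = 0.0412035
V̂(x̄_st) = 0.234515
SE(x̄_st) = √0.234515 = 0.484267

x̄_st ≈ 33.719, SE ≈ 0.484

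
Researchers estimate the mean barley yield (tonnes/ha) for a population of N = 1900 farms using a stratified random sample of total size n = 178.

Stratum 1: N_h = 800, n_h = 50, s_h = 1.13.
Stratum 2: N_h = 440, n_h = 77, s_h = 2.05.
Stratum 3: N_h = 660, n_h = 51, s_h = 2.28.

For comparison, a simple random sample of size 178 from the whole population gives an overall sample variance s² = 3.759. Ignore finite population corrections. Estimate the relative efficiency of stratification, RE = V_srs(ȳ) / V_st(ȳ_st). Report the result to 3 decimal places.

RE ≈ 1.069

V̂(ȳ_st) = Σ W_h² s_h²/n_h, with W_h = N_h/N and N = 1900:
  stratum 1: (800/1900)²·1.13²/50 = 0.00452751
  stratum 2: (440/1900)²·2.05²/77 = 0.00292695
  stratum 3: (660/1900)²·2.28²/51 = 0.0122993
V_st = 0.0197538
V_srs = s²/n = 3.759/178 = 0.021118
Relative efficiency = V_srs / V_st = 0.021118/0.0197538 = 1.0691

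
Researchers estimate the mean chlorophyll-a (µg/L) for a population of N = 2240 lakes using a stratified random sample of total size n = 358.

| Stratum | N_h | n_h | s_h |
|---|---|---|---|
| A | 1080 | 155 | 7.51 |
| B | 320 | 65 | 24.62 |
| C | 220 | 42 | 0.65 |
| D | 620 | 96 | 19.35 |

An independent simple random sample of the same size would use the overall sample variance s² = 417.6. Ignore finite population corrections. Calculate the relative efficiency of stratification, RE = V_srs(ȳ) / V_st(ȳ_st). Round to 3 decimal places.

V̂(ȳ_st) = Σ W_h² s_h²/n_h, with W_h = N_h/N and N = 2240:
  stratum A: (1080/2240)²·7.51²/155 = 0.0845862
  stratum B: (320/2240)²·24.62²/65 = 0.190312
  stratum C: (220/2240)²·0.65²/42 = 9.70346e-05
  stratum D: (620/2240)²·19.35²/96 = 0.298798
V_st = 0.573794
V_srs = s²/n = 417.6/358 = 1.16648
Relative efficiency = V_srs / V_st = 1.16648/0.573794 = 2.0329

RE ≈ 2.033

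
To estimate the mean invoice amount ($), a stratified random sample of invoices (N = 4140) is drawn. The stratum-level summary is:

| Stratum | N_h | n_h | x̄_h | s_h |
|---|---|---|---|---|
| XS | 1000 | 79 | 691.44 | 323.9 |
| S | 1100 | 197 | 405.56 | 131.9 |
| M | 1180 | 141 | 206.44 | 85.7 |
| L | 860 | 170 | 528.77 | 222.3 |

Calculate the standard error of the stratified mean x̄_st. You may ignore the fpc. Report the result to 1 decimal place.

V̂(x̄_st) = Σ W_h² s_h²/n_h, with W_h = N_h/N and N = 4140:
  stratum XS: (1000/4140)²·323.9²/79 = 77.4808
  stratum S: (1100/4140)²·131.9²/197 = 6.23459
  stratum M: (1180/4140)²·85.7²/141 = 4.23161
  stratum L: (860/4140)²·222.3²/170 = 12.5437
V̂(x̄_st) = 100.491
SE(x̄_st) = √100.491 = 10.0245

SE(x̄_st) ≈ 10.0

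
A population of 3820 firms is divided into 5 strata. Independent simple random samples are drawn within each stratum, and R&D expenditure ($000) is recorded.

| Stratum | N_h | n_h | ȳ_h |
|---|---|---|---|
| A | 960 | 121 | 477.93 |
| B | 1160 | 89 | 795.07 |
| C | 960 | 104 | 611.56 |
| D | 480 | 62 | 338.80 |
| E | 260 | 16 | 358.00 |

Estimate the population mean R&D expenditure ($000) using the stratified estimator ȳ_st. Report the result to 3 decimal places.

N = Σ N_h = 3820. Stratum weights W_h = N_h/N.
ȳ_st = (960·477.93 + 1160·795.07 + 960·611.56 + 480·338.80 + 260·358.00) / 3820 = 582.17162

ȳ_st ≈ 582.172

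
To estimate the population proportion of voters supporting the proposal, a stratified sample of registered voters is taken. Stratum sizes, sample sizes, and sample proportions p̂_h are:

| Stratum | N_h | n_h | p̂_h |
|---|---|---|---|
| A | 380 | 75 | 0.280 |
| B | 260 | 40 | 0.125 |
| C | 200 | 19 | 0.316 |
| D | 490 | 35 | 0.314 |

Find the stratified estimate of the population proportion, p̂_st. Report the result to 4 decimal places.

p̂_st ≈ 0.2676

N = 1330; stratum weights W_h = N_h/N.
p̂_st = Σ W_h p̂_h = (380·0.280 + 260·0.125 + 200·0.316 + 490·0.314)/1330 = 0.26764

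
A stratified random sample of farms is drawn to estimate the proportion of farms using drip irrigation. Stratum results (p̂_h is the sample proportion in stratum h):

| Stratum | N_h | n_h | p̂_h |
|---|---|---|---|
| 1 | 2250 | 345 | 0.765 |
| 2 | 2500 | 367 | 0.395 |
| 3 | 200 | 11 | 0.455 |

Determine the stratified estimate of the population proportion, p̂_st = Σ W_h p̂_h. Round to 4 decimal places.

p̂_st ≈ 0.5656

N = 4950; stratum weights W_h = N_h/N.
p̂_st = Σ W_h p̂_h = (2250·0.765 + 2500·0.395 + 200·0.455)/4950 = 0.56561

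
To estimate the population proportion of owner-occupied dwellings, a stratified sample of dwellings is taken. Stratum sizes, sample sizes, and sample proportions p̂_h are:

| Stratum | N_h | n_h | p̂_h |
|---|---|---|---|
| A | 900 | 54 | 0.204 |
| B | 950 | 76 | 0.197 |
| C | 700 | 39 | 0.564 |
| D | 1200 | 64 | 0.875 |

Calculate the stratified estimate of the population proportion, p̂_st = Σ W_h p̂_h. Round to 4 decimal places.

N = 3750; stratum weights W_h = N_h/N.
p̂_st = Σ W_h p̂_h = (900·0.204 + 950·0.197 + 700·0.564 + 1200·0.875)/3750 = 0.48415

p̂_st ≈ 0.4841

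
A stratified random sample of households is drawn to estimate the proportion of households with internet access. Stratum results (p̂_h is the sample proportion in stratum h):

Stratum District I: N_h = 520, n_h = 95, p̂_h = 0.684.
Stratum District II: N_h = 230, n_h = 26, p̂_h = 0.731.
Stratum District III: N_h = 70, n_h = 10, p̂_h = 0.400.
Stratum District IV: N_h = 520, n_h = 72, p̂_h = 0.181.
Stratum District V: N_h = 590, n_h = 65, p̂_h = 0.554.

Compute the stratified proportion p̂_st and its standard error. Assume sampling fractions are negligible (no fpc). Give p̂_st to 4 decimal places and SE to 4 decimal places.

p̂_st ≈ 0.5040, SE ≈ 0.0287

N = 1930; stratum weights W_h = N_h/N.
p̂_st = Σ W_h p̂_h = (520·0.684 + 230·0.731 + 70·0.400 + 520·0.181 + 590·0.554)/1930 = 0.50404
V̂(p̂_st) = Σ W_h² p̂_h(1−p̂_h)/(n_h−1):
  stratum District I: (520/1930)²·0.684·0.316/94 = 0.00016692
  stratum District II: (230/1930)²·0.731·0.269/25 = 0.000111705
  stratum District III: (70/1930)²·0.400·0.600/9 = 3.50792e-05
  stratum District IV: (520/1930)²·0.181·0.819/71 = 0.000151564
  stratum District V: (590/1930)²·0.554·0.446/64 = 0.00036079
V̂(p̂_st) = 0.000826057; SE = √V̂ = 0.0287412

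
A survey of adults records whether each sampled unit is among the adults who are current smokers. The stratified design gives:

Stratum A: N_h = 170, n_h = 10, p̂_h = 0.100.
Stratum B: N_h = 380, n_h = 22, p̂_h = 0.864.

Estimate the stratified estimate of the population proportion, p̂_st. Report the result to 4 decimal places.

p̂_st ≈ 0.6279

N = 550; stratum weights W_h = N_h/N.
p̂_st = Σ W_h p̂_h = (170·0.100 + 380·0.864)/550 = 0.62785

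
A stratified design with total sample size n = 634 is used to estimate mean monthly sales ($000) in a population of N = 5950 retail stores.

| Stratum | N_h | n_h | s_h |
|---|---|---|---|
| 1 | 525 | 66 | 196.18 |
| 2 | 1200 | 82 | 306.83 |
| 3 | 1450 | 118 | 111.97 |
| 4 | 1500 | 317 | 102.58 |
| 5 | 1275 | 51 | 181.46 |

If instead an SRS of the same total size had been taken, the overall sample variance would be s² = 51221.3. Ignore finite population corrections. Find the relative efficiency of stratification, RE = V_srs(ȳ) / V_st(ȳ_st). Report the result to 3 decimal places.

V̂(ȳ_st) = Σ W_h² s_h²/n_h, with W_h = N_h/N and N = 5950:
  stratum 1: (525/5950)²·196.18²/66 = 4.53994
  stratum 2: (1200/5950)²·306.83²/82 = 46.6993
  stratum 3: (1450/5950)²·111.97²/118 = 6.30991
  stratum 4: (1500/5950)²·102.58²/317 = 2.10967
  stratum 5: (1275/5950)²·181.46²/51 = 29.6468
V_st = 89.3056
V_srs = s²/n = 51221.3/634 = 80.7907
Relative efficiency = V_srs / V_st = 80.7907/89.3056 = 0.9047

RE ≈ 0.905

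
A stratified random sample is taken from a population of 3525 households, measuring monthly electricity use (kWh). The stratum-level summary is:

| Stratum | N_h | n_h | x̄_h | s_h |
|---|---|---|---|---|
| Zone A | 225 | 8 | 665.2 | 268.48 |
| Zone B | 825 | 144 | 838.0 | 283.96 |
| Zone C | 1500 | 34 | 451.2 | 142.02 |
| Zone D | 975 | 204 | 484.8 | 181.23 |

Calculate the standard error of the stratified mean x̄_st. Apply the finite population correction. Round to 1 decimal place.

SE(x̄_st) ≈ 13.2

V̂(x̄_st) = Σ W_h² (1 − n_h/N_h) s_h²/n_h, with W_h = N_h/N and N = 3525:
  stratum Zone A: (225/3525)²·(1 − 8/225)·268.48²/8 = 35.4045
  stratum Zone B: (825/3525)²·(1 − 144/825)·283.96²/144 = 25.3183
  stratum Zone C: (1500/3525)²·(1 − 34/1500)·142.02²/34 = 104.985
  stratum Zone D: (975/3525)²·(1 − 204/975)·181.23²/204 = 9.74026
V̂(x̄_st) = 175.448
SE(x̄_st) = √175.448 = 13.2457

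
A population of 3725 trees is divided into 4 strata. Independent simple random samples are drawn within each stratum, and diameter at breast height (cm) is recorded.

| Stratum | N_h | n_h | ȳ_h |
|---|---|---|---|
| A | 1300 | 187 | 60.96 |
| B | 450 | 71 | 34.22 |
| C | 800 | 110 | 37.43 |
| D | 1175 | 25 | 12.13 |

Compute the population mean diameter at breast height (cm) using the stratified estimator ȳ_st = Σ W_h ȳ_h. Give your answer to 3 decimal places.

N = Σ N_h = 3725. Stratum weights W_h = N_h/N.
ȳ_st = (1300·60.96 + 450·34.22 + 800·37.43 + 1175·12.13) / 3725 = 37.27349

ȳ_st ≈ 37.273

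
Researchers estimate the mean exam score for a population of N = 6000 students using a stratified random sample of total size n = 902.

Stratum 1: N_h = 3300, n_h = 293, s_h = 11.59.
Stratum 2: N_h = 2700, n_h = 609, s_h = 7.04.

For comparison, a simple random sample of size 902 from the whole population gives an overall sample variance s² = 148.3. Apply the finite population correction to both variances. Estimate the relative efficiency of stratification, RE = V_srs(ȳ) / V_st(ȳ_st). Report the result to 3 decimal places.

RE ≈ 1.004

V̂(ȳ_st) = Σ W_h² (1 − n_h/N_h) s_h²/n_h, with W_h = N_h/N and N = 6000:
  stratum 1: (3300/6000)²·(1 − 293/3300)·11.59²/293 = 0.12637
  stratum 2: (2700/6000)²·(1 − 609/2700)·7.04²/609 = 0.0127627
V_st = 0.139133
V_srs = (1 − 902/6000)·148.3/902 = 0.139696
Relative efficiency = V_srs / V_st = 0.139696/0.139133 = 1.0040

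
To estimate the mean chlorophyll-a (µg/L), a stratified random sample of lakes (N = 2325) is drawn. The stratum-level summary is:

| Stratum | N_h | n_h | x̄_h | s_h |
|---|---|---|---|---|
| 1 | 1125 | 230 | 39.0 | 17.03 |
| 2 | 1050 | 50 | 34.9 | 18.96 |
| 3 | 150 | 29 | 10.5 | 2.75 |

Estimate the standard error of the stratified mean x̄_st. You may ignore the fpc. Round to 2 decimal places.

V̂(x̄_st) = Σ W_h² s_h²/n_h, with W_h = N_h/N and N = 2325:
  stratum 1: (1125/2325)²·17.03²/230 = 0.29523
  stratum 2: (1050/2325)²·18.96²/50 = 1.46636
  stratum 3: (150/2325)²·2.75²/29 = 0.00108544
V̂(x̄_st) = 1.76267
SE(x̄_st) = √1.76267 = 1.32766

SE(x̄_st) ≈ 1.33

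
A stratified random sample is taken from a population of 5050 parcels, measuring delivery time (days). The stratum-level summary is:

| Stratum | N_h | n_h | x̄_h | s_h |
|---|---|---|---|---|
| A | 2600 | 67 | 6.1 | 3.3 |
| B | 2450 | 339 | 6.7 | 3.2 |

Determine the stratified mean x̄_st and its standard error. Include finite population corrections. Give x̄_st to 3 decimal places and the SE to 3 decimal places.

x̄_st ≈ 6.391, SE ≈ 0.219

x̄_st = Σ W_h x̄_h = (2600·6.1 + 2450·6.7)/5050 = 6.39109
V̂(x̄_st) = Σ W_h² (1 − n_h/N_h) s_h²/n_h, with W_h = N_h/N and N = 5050:
  stratum A: (2600/5050)²·(1 − 67/2600)·3.3²/67 = 0.0419739
  stratum B: (2450/5050)²·(1 − 339/2450)·3.2²/339 = 0.00612593
V̂(x̄_st) = 0.0480998
SE(x̄_st) = √0.0480998 = 0.219317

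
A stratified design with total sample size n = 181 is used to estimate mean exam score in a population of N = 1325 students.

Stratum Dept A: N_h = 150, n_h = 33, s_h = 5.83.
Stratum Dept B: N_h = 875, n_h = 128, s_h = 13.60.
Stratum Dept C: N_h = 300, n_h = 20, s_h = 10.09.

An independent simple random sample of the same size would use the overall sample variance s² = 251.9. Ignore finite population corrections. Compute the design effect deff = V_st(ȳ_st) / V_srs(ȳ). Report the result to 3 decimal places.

V̂(ȳ_st) = Σ W_h² s_h²/n_h, with W_h = N_h/N and N = 1325:
  stratum Dept A: (150/1325)²·5.83²/33 = 0.0132
  stratum Dept B: (875/1325)²·13.60²/128 = 0.630162
  stratum Dept C: (300/1325)²·10.09²/20 = 0.260953
V_st = 0.904315
V_srs = s²/n = 251.9/181 = 1.39171
deff = V_st / V_srs = 0.904315/1.39171 = 0.6498

deff ≈ 0.650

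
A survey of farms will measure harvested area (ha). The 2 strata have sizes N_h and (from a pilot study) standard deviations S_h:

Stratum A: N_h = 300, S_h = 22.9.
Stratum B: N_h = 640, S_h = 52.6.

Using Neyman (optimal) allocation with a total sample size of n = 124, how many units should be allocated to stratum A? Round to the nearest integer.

21

Neyman allocation: n_h = n · N_h S_h / Σ N_i S_i, with n = 124.
  stratum A: N_h·S_h = 300·22.9 = 6870.00
  stratum B: N_h·S_h = 640·52.6 = 33664.00
Σ N_h S_h = 40534.00
n for stratum A = 124·6870.00/40534.00 = 21.016 → 21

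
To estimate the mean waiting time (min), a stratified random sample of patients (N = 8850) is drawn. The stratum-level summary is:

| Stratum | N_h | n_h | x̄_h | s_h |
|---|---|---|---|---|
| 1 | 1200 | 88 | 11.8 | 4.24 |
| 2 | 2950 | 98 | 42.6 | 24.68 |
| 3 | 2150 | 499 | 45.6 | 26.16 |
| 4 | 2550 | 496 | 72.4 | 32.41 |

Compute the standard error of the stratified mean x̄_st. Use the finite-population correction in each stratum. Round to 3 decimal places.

SE(x̄_st) ≈ 0.935

V̂(x̄_st) = Σ W_h² (1 − n_h/N_h) s_h²/n_h, with W_h = N_h/N and N = 8850:
  stratum 1: (1200/8850)²·(1 − 88/1200)·4.24²/88 = 0.00348056
  stratum 2: (2950/8850)²·(1 − 98/2950)·24.68²/98 = 0.667651
  stratum 3: (2150/8850)²·(1 − 499/2150)·26.16²/499 = 0.0621547
  stratum 4: (2550/8850)²·(1 − 496/2550)·32.41²/496 = 0.141622
V̂(x̄_st) = 0.874908
SE(x̄_st) = √0.874908 = 0.935365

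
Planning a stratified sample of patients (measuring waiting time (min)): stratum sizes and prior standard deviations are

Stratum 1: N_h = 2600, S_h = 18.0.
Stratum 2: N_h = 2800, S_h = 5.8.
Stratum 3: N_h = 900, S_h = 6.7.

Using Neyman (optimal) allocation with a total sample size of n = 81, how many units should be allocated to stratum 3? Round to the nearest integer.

7

Neyman allocation: n_h = n · N_h S_h / Σ N_i S_i, with n = 81.
  stratum 1: N_h·S_h = 2600·18.0 = 46800.00
  stratum 2: N_h·S_h = 2800·5.8 = 16240.00
  stratum 3: N_h·S_h = 900·6.7 = 6030.00
Σ N_h S_h = 69070.00
n for stratum 3 = 81·6030.00/69070.00 = 7.072 → 7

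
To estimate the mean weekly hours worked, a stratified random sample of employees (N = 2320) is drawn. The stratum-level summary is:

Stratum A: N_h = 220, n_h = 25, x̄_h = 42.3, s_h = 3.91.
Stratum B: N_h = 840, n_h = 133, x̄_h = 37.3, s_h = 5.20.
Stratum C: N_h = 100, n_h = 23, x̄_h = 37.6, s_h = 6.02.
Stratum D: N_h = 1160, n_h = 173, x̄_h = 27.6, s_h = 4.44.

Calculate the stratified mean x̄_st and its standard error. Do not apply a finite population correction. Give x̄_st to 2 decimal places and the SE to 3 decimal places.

x̄_st = Σ W_h x̄_h = (220·42.3 + 840·37.3 + 100·37.6 + 1160·27.6)/2320 = 32.93707
V̂(x̄_st) = Σ W_h² s_h²/n_h, with W_h = N_h/N and N = 2320:
  stratum A: (220/2320)²·3.91²/25 = 0.00549899
  stratum B: (840/2320)²·5.20²/133 = 0.0266525
  stratum C: (100/2320)²·6.02²/23 = 0.00292745
  stratum D: (1160/2320)²·4.44²/173 = 0.0284879
V̂(x̄_st) = 0.0635668
SE(x̄_st) = √0.0635668 = 0.252125

x̄_st ≈ 32.94, SE ≈ 0.252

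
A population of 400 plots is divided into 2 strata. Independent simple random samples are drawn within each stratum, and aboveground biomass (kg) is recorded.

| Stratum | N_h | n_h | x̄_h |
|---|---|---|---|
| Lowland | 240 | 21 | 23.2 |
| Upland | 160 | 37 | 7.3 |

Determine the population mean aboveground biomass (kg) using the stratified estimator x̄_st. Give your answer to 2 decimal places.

x̄_st ≈ 16.84

N = Σ N_h = 400. Stratum weights W_h = N_h/N.
x̄_st = (240·23.2 + 160·7.3) / 400 = 16.8400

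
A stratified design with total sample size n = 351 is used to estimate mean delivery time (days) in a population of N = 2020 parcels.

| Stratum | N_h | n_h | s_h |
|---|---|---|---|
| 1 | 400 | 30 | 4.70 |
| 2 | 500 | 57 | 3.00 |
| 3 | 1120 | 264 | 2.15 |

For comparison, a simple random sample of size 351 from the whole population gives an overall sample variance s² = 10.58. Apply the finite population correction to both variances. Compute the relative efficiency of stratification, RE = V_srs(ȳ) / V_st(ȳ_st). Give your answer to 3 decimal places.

V̂(ȳ_st) = Σ W_h² (1 − n_h/N_h) s_h²/n_h, with W_h = N_h/N and N = 2020:
  stratum 1: (400/2020)²·(1 − 30/400)·4.70²/30 = 0.0267075
  stratum 2: (500/2020)²·(1 − 57/500)·3.00²/57 = 0.00857114
  stratum 3: (1120/2020)²·(1 − 264/1120)·2.15²/264 = 0.00411398
V_st = 0.0393926
V_srs = (1 − 351/2020)·10.58/351 = 0.0249048
Relative efficiency = V_srs / V_st = 0.0249048/0.0393926 = 0.6322

RE ≈ 0.632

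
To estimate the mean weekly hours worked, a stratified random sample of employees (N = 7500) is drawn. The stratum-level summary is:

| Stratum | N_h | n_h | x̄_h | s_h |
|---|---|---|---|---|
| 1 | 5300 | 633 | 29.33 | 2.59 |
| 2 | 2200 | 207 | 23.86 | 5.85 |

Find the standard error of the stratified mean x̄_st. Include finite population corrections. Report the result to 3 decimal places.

V̂(x̄_st) = Σ W_h² (1 − n_h/N_h) s_h²/n_h, with W_h = N_h/N and N = 7500:
  stratum 1: (5300/7500)²·(1 − 633/5300)·2.59²/633 = 0.00466001
  stratum 2: (2200/7500)²·(1 − 207/2200)·5.85²/207 = 0.0128869
V̂(x̄_st) = 0.0175469
SE(x̄_st) = √0.0175469 = 0.132465

SE(x̄_st) ≈ 0.132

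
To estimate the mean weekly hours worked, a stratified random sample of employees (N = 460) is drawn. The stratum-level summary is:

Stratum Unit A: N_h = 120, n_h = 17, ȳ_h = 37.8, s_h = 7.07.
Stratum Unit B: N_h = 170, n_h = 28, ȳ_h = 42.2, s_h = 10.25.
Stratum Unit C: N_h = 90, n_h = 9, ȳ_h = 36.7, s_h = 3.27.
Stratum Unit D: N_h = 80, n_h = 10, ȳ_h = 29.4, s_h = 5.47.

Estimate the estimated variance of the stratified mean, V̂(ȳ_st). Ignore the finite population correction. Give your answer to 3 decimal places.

V̂(ȳ_st) ≈ 0.849

V̂(ȳ_st) = Σ W_h² s_h²/n_h, with W_h = N_h/N and N = 460:
  stratum Unit A: (120/460)²·7.07²/17 = 0.200095
  stratum Unit B: (170/460)²·10.25²/28 = 0.512474
  stratum Unit C: (90/460)²·3.27²/9 = 0.0454802
  stratum Unit D: (80/460)²·5.47²/10 = 0.090498
V̂(ȳ_st) = 0.848547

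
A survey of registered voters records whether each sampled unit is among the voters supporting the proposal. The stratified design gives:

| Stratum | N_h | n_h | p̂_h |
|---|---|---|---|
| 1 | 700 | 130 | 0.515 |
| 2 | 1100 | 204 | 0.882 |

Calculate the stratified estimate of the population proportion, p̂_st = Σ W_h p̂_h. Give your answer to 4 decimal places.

p̂_st ≈ 0.7393

N = 1800; stratum weights W_h = N_h/N.
p̂_st = Σ W_h p̂_h = (700·0.515 + 1100·0.882)/1800 = 0.73928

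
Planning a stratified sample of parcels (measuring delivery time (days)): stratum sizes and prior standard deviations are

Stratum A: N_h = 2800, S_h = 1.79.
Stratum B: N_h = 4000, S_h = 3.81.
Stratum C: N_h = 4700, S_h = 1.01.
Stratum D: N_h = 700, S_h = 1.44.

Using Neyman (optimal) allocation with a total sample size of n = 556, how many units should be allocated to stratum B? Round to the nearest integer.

Neyman allocation: n_h = n · N_h S_h / Σ N_i S_i, with n = 556.
  stratum A: N_h·S_h = 2800·1.79 = 5012.00
  stratum B: N_h·S_h = 4000·3.81 = 15240.00
  stratum C: N_h·S_h = 4700·1.01 = 4747.00
  stratum D: N_h·S_h = 700·1.44 = 1008.00
Σ N_h S_h = 26007.00
n for stratum B = 556·15240.00/26007.00 = 325.814 → 326

326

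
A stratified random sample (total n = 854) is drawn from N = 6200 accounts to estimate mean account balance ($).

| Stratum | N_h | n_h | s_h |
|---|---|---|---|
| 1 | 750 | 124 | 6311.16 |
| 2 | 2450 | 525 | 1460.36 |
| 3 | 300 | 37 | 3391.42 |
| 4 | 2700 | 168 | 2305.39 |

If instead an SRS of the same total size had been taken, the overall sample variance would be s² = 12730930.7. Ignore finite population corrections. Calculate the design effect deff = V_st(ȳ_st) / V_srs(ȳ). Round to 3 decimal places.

deff ≈ 0.809

V̂(ȳ_st) = Σ W_h² s_h²/n_h, with W_h = N_h/N and N = 6200:
  stratum 1: (750/6200)²·6311.16²/124 = 4700.41
  stratum 2: (2450/6200)²·1460.36²/525 = 634.321
  stratum 3: (300/6200)²·3391.42²/37 = 727.814
  stratum 4: (2700/6200)²·2305.39²/168 = 5999.62
V_st = 12062.2
V_srs = s²/n = 12730930.7/854 = 14907.4
deff = V_st / V_srs = 12062.2/14907.4 = 0.8091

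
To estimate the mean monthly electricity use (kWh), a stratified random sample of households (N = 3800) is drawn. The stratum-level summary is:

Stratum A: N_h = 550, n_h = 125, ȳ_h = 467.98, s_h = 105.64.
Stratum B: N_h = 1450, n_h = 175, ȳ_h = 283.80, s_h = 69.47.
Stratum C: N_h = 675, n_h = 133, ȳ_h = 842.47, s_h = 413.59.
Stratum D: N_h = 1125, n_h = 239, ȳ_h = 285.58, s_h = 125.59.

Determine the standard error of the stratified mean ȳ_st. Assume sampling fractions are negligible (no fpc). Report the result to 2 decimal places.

V̂(ȳ_st) = Σ W_h² s_h²/n_h, with W_h = N_h/N and N = 3800:
  stratum A: (550/3800)²·105.64²/125 = 1.87027
  stratum B: (1450/3800)²·69.47²/175 = 4.01537
  stratum C: (675/3800)²·413.59²/133 = 40.5816
  stratum D: (1125/3800)²·125.59²/239 = 5.78429
V̂(ȳ_st) = 52.2515
SE(ȳ_st) = √52.2515 = 7.22852

SE(ȳ_st) ≈ 7.23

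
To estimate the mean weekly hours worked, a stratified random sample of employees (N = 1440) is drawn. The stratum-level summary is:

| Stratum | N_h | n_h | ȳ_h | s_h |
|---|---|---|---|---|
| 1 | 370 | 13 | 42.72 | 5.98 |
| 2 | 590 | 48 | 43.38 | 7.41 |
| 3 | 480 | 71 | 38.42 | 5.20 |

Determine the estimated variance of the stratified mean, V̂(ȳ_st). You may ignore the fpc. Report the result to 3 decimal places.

V̂(ȳ_st) ≈ 0.416

V̂(ȳ_st) = Σ W_h² s_h²/n_h, with W_h = N_h/N and N = 1440:
  stratum 1: (370/1440)²·5.98²/13 = 0.181609
  stratum 2: (590/1440)²·7.41²/48 = 0.192032
  stratum 3: (480/1440)²·5.20²/71 = 0.0423161
V̂(ȳ_st) = 0.415957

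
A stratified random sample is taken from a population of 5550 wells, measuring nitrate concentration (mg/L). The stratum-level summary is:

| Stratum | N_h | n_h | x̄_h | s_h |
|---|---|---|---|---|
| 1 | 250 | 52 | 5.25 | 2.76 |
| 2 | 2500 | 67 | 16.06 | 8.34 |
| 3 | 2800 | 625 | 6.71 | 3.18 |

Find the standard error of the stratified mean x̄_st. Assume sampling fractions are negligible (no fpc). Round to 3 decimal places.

SE(x̄_st) ≈ 0.464

V̂(x̄_st) = Σ W_h² s_h²/n_h, with W_h = N_h/N and N = 5550:
  stratum 1: (250/5550)²·2.76²/52 = 0.000297241
  stratum 2: (2500/5550)²·8.34²/67 = 0.210645
  stratum 3: (2800/5550)²·3.18²/625 = 0.00411817
V̂(x̄_st) = 0.215061
SE(x̄_st) = √0.215061 = 0.463746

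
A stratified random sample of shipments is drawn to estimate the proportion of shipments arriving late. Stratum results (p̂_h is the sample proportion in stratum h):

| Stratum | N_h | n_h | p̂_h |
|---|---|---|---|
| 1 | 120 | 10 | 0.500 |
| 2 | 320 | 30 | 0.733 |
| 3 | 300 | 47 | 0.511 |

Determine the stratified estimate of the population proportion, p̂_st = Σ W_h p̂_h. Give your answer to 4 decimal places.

p̂_st ≈ 0.6052

N = 740; stratum weights W_h = N_h/N.
p̂_st = Σ W_h p̂_h = (120·0.500 + 320·0.733 + 300·0.511)/740 = 0.60522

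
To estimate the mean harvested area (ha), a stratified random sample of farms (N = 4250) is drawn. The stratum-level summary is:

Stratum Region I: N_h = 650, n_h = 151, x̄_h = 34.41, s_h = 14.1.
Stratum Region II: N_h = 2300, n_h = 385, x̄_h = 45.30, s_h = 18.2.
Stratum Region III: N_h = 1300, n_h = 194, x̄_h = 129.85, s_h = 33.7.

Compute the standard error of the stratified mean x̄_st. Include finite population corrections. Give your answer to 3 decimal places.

SE(x̄_st) ≈ 0.836

V̂(x̄_st) = Σ W_h² (1 − n_h/N_h) s_h²/n_h, with W_h = N_h/N and N = 4250:
  stratum Region I: (650/4250)²·(1 − 151/650)·14.1²/151 = 0.0236427
  stratum Region II: (2300/4250)²·(1 − 385/2300)·18.2²/385 = 0.209798
  stratum Region III: (1300/4250)²·(1 − 194/1300)·33.7²/194 = 0.465992
V̂(x̄_st) = 0.699433
SE(x̄_st) = √0.699433 = 0.836321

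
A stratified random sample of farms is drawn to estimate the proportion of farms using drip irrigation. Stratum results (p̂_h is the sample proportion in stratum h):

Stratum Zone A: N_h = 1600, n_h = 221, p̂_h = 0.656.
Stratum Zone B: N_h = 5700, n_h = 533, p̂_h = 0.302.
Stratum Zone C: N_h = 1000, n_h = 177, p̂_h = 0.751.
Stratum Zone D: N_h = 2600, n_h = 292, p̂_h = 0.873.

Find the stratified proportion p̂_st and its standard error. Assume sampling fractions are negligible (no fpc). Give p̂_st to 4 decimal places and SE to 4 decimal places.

N = 10900; stratum weights W_h = N_h/N.
p̂_st = Σ W_h p̂_h = (1600·0.656 + 5700·0.302 + 1000·0.751 + 2600·0.873)/10900 = 0.53136
V̂(p̂_st) = Σ W_h² p̂_h(1−p̂_h)/(n_h−1):
  stratum Zone A: (1600/10900)²·0.656·0.344/220 = 2.21017e-05
  stratum Zone B: (5700/10900)²·0.302·0.698/532 = 0.000108355
  stratum Zone C: (1000/10900)²·0.751·0.249/176 = 8.9428e-06
  stratum Zone D: (2600/10900)²·0.873·0.127/291 = 2.1678e-05
V̂(p̂_st) = 0.000161077; SE = √V̂ = 0.0126916

p̂_st ≈ 0.5314, SE ≈ 0.0127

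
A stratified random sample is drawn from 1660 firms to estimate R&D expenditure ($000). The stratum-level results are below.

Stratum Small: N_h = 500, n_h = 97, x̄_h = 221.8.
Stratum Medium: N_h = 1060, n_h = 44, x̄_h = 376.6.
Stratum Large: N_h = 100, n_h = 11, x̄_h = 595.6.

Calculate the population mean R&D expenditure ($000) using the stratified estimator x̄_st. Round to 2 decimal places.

x̄_st ≈ 343.17

N = Σ N_h = 1660. Stratum weights W_h = N_h/N.
x̄_st = (500·221.8 + 1060·376.6 + 100·595.6) / 1660 = 343.1663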